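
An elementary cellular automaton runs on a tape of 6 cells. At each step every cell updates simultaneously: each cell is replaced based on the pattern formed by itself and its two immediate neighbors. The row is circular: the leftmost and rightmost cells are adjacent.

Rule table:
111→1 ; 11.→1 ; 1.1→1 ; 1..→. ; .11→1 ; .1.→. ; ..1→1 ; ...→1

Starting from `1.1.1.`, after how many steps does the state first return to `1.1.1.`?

2

.1.1.1
1.1.1.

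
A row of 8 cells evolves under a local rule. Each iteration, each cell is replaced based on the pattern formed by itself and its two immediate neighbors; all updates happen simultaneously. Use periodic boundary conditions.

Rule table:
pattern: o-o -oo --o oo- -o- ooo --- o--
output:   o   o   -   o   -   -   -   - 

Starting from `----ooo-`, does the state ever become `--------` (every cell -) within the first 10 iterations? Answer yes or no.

yes

iteration 1: ----o-o-
iteration 2: -----o--
iteration 3: --------
all cells are - at iteration 3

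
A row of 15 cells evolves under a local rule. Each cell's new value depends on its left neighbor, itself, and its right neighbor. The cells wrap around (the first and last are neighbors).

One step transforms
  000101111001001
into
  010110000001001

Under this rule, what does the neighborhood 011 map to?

At position 5 the neighborhood is 011; the next row has 0 there.

0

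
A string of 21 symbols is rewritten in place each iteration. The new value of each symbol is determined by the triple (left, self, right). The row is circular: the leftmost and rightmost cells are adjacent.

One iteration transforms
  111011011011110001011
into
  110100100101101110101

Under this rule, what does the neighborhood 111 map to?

At position 0 the neighborhood is 111; the next row has 1 there.

1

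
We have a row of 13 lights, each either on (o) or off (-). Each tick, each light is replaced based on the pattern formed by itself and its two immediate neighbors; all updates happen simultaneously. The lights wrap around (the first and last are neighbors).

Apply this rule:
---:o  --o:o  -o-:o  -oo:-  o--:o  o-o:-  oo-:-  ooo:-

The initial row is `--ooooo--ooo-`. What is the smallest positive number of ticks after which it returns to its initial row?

2

oo-----oo---o
--ooooo--ooo-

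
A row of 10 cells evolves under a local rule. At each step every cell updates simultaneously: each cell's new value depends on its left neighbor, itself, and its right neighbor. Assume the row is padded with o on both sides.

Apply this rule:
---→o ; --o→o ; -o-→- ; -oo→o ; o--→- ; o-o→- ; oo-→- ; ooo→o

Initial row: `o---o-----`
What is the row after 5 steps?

step 1: --oo--oooo
step 2: -oo--ooooo
step 3: -o--oooooo
step 4: ---ooooooo
step 5: -ooooooooo

-ooooooooo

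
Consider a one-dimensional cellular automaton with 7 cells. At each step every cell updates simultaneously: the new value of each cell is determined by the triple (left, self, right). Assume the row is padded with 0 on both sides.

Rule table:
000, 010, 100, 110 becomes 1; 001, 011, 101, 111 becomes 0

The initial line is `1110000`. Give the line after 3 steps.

1111101

0011111
1000001
1111101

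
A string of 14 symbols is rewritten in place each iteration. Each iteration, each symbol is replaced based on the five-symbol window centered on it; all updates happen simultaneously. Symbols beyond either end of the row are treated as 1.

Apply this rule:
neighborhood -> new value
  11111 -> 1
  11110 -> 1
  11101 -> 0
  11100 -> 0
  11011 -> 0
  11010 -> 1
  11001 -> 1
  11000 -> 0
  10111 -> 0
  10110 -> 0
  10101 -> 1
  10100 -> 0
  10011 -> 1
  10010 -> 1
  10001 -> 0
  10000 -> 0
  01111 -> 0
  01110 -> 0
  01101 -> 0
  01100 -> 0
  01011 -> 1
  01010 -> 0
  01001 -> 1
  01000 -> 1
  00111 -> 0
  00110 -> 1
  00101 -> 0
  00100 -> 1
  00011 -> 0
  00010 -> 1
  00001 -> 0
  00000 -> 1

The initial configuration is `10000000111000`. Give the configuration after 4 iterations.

11001000010100

iteration 1: 00011100000000
iteration 2: 00000000111100
iteration 3: 00111100001011
iteration 4: 11001000010100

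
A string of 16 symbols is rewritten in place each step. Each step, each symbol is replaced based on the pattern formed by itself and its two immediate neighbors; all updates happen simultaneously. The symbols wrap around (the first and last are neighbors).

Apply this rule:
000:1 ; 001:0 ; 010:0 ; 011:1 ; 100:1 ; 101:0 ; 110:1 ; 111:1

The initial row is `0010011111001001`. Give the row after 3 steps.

0011011111111001

step 1: 1001011111100100
step 2: 0100011111110010
step 3: 0011011111111001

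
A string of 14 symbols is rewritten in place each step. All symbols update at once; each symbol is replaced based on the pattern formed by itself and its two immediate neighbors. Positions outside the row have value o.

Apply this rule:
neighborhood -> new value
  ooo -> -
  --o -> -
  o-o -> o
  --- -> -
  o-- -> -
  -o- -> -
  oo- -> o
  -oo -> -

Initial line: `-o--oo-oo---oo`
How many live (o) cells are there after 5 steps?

1

o----oo-o-----
o-----oo------
o------o------
o-------------
o-------------
count of o: 1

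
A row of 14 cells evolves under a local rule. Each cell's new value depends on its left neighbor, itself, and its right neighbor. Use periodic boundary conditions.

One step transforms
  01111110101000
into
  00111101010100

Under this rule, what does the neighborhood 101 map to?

1

At position 7 the neighborhood is 101; the next row has 1 there.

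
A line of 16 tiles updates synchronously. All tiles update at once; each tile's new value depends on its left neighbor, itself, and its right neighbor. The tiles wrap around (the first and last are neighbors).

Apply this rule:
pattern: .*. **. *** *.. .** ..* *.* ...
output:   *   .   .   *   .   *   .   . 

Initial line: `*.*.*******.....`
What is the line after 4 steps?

.*****..***..*..

*.*........*...*
..**......***.*.
.*..*....*....**
.*****..***..*..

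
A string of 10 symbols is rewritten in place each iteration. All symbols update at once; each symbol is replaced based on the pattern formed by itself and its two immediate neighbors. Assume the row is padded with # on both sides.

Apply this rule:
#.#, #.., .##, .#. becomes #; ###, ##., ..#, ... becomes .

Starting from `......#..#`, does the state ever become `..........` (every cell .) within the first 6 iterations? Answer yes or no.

no

#.....##.#
.#....#.##
###...###.
...#..#..#
#..##.##.#
.#.#.##.##
iteration 6 is .#.#.##.##, still not uniform .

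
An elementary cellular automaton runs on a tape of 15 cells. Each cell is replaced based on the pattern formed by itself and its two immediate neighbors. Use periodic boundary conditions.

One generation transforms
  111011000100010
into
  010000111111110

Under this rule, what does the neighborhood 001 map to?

1

At position 8 the neighborhood is 001; the next row has 1 there.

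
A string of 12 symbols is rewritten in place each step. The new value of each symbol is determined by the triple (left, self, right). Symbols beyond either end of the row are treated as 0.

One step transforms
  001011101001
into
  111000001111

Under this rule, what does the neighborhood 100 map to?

1

At position 9 the neighborhood is 100; the next row has 1 there.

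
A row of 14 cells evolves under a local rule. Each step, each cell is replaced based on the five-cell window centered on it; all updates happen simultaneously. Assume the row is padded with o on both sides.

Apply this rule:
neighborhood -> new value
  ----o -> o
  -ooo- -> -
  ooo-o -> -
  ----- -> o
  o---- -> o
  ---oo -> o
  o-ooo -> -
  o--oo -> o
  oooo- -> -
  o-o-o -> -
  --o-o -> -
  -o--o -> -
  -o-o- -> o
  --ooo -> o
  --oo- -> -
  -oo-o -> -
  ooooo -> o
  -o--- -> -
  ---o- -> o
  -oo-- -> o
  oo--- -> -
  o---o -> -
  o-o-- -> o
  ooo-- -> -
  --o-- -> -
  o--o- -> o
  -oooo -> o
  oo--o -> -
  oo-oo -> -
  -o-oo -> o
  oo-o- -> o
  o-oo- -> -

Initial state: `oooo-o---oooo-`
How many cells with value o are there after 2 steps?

5

oo--oo--ooo---
---o-o-oo----o
count of o: 5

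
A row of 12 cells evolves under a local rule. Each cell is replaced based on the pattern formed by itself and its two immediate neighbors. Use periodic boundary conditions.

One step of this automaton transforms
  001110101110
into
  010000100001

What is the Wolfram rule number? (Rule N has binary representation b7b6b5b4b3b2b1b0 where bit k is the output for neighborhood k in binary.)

22

position 3: 111 → 0  (bit 7 = 0)
position 4: 110 → 0  (bit 6 = 0)
position 5: 101 → 0  (bit 5 = 0)
position 11: 100 → 1  (bit 4 = 1)
position 2: 011 → 0  (bit 3 = 0)
position 6: 010 → 1  (bit 2 = 1)
position 1: 001 → 1  (bit 1 = 1)
position 0: 000 → 0  (bit 0 = 0)
bits b7..b0 = 00010110 = 22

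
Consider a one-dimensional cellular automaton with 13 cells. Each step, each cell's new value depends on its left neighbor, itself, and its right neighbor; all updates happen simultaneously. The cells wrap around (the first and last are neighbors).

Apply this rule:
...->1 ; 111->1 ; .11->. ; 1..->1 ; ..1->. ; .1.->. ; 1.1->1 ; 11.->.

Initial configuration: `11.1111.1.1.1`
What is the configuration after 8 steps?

1.1.11.1.1.1.
.1.1..1.1.1.1
1.1.1..1.1.1.
.1.1.1..1.1.1
1.1.1.1..1.1.
.1.1.1.1..1.1
1.1.1.1.1..1.
.1.1.1.1.1..1

.1.1.1.1.1..1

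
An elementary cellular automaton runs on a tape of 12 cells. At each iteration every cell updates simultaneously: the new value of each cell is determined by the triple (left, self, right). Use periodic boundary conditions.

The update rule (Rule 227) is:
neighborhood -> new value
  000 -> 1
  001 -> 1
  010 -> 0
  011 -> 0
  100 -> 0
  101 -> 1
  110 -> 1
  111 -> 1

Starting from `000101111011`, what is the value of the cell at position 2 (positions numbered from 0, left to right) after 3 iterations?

0

011010111101
101101011110
010110101111
position 2 holds 0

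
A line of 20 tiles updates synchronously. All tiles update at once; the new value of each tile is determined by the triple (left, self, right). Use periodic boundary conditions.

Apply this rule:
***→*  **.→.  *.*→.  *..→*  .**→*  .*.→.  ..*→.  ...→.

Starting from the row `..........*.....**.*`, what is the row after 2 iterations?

.*..........*....*..

*..........*....*...
.*..........*....*..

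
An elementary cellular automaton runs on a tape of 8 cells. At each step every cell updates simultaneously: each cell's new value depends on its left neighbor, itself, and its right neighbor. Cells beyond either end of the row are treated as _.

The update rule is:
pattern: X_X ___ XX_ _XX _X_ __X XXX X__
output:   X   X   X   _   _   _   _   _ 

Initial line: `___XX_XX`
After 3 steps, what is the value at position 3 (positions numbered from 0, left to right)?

X

step 1: XX__XX_X
step 2: _X___XX_
step 3: ___X__X_
position 3 holds X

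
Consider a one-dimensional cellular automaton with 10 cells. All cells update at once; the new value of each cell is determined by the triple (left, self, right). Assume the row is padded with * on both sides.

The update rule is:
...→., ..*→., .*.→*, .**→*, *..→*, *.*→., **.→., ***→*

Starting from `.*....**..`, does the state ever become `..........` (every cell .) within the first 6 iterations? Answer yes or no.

no

.**...*.*.
.*.*..*.*.
.*.**.*.*.
.*.*..*.*.  (repeats iteration 2; period 2)
iteration 6: .*.*..*.*.
iteration 6 is .*.*..*.*., still not uniform .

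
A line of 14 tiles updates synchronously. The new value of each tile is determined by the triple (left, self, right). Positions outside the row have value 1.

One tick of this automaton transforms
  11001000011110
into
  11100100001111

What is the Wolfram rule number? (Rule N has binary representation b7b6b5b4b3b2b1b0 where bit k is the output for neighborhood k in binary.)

position 0: 111 → 1  (bit 7 = 1)
position 1: 110 → 1  (bit 6 = 1)
position 13: 101 → 1  (bit 5 = 1)
position 2: 100 → 1  (bit 4 = 1)
position 9: 011 → 0  (bit 3 = 0)
position 4: 010 → 0  (bit 2 = 0)
position 3: 001 → 0  (bit 1 = 0)
position 6: 000 → 0  (bit 0 = 0)
bits b7..b0 = 11110000 = 240

240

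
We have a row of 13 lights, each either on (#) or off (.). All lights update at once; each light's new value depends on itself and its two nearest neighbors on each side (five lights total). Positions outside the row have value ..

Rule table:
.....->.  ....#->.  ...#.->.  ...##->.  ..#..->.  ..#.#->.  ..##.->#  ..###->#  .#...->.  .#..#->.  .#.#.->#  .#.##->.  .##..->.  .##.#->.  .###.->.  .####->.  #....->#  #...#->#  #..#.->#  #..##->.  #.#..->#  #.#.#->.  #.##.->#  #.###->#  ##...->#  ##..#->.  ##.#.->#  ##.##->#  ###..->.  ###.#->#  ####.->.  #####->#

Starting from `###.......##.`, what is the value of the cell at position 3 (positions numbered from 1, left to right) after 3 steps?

step 1: #..##.....#.#
step 2: ...#.##....##
step 3: .....#.##..#.
position 3 holds .

.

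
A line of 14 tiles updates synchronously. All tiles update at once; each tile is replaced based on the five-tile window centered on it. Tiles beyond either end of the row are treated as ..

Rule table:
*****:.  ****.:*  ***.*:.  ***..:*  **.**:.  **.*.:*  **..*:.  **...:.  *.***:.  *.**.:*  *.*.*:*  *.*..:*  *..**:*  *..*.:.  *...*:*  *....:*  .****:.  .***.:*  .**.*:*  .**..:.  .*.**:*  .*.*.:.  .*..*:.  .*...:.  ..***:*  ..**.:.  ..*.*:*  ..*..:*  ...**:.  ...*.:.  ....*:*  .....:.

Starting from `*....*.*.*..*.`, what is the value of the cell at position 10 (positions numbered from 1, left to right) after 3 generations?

*.**.*.*.*..*.
******.*.*..*.
*...*.**.*..*.
position 10 holds *

*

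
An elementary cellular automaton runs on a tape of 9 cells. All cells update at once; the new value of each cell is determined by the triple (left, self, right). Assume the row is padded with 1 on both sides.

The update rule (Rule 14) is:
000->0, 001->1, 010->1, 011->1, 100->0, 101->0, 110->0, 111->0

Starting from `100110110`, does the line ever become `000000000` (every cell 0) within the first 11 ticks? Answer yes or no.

001100100
011001101
010011001
010110011
010100110
010101100
010101001
010101011
010101010
010101010  (fixed point — unchanged through tick 11)
tick 11 is 010101010, still not uniform 0

no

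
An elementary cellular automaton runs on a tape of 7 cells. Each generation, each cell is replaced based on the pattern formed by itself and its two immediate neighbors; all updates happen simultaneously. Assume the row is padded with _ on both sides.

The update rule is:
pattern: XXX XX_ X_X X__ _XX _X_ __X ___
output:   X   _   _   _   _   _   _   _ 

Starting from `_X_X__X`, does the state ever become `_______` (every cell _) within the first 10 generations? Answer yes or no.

_______
all cells are _ at generation 1

yes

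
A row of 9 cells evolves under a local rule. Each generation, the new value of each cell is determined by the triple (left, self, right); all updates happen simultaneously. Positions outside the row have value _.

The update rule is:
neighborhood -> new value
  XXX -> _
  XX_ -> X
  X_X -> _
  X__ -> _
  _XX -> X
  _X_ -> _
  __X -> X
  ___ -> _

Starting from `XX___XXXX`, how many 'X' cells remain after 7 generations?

2

XX__XX__X
XX_XXX_X_
XX_X_X___
XX_______
XX_______  (fixed point — unchanged through generation 7)
count of X: 2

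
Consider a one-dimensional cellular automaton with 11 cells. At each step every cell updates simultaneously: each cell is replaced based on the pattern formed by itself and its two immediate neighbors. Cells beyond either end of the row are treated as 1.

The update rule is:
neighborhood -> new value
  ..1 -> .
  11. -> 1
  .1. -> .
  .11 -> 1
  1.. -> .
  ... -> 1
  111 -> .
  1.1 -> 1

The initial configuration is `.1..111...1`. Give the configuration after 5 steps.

1...1.1.1.1
1.1..1.1.11
11....1.11.
.1.11..1111
1.111..1...

1.111..1...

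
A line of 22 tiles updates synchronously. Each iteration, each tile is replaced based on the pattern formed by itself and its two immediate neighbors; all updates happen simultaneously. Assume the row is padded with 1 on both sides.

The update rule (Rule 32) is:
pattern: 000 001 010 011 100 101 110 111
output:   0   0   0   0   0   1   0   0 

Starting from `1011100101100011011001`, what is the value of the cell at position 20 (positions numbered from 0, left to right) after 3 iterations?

0

0100000010000000100000
1000000000000000000000
0000000000000000000000
position 20 holds 0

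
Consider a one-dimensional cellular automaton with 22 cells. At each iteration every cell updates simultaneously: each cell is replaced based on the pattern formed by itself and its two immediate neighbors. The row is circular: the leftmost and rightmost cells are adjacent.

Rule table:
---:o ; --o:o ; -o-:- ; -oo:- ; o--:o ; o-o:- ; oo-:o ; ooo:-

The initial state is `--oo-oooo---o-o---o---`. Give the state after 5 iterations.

oo-o----oooo---ooo-ooo
-o--oooo---oooo--o----
o-oo---oooo---ooo-oooo
o--oooo---oooo--o-----
-oo---oooo---ooo-ooooo

-oo---oooo---ooo-ooooo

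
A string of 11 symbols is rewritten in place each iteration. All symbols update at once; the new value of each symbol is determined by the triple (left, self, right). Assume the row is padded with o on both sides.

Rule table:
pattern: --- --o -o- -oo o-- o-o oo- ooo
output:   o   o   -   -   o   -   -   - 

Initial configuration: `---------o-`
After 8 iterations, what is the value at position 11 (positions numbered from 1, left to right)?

o

ooooooooo--
---------oo
ooooooooo--  (repeats iteration 1; period 2)
iteration 8: ---------oo
position 11 holds o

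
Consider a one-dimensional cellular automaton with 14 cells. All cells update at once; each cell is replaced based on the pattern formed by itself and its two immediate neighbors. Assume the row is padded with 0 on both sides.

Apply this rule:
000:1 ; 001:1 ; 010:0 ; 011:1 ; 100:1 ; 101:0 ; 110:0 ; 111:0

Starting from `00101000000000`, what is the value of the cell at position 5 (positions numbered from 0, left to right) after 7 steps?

11000111111111
10111100000000
00100011111111
11011110000000
10010001111111
01101111000000
11001000111111
position 5 holds 0

0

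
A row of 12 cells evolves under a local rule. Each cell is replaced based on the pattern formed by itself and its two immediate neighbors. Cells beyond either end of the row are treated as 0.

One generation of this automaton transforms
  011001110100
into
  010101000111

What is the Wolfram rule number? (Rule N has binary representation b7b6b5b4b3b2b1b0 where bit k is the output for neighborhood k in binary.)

29

position 6: 111 → 0  (bit 7 = 0)
position 2: 110 → 0  (bit 6 = 0)
position 8: 101 → 0  (bit 5 = 0)
position 3: 100 → 1  (bit 4 = 1)
position 1: 011 → 1  (bit 3 = 1)
position 9: 010 → 1  (bit 2 = 1)
position 0: 001 → 0  (bit 1 = 0)
position 11: 000 → 1  (bit 0 = 1)
bits b7..b0 = 00011101 = 29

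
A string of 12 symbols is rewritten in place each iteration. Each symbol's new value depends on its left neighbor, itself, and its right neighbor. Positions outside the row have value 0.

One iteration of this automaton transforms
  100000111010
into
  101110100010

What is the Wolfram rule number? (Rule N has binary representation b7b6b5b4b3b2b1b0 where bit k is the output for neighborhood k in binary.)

13

position 7: 111 → 0  (bit 7 = 0)
position 8: 110 → 0  (bit 6 = 0)
position 9: 101 → 0  (bit 5 = 0)
position 1: 100 → 0  (bit 4 = 0)
position 6: 011 → 1  (bit 3 = 1)
position 0: 010 → 1  (bit 2 = 1)
position 5: 001 → 0  (bit 1 = 0)
position 2: 000 → 1  (bit 0 = 1)
bits b7..b0 = 00001101 = 13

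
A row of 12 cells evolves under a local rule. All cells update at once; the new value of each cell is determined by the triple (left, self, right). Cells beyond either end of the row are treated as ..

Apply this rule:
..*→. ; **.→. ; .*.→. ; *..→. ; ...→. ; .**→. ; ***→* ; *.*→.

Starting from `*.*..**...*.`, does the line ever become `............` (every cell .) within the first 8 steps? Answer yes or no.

yes

............
all cells are . at step 1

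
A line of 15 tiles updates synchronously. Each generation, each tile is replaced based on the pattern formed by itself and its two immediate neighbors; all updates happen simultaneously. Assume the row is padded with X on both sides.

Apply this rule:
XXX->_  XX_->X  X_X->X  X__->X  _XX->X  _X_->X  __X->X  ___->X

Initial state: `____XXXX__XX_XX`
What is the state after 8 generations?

____XXXX_____XX

generation 1: XXXXX__XXXXXXX_
generation 2: ____XXXX_____XX
generation 3: XXXXX__XXXXXXX_  (repeats generation 1; period 2)
generation 8: ____XXXX_____XX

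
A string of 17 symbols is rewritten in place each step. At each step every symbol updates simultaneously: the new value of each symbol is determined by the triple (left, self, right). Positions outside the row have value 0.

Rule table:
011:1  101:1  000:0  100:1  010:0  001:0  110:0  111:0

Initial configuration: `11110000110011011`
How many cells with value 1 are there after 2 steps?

10001000101010110
01000100010101101
count of 1: 7

7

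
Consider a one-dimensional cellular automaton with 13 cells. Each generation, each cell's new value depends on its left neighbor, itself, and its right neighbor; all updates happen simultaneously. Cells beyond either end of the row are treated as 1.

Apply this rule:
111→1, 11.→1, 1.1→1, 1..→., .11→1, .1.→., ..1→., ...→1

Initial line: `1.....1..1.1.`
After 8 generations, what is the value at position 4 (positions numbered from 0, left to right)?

1

1.111.....1.1
11111.111..11
111111111..11
111111111..11  (fixed point — unchanged through generation 8)
position 4 holds 1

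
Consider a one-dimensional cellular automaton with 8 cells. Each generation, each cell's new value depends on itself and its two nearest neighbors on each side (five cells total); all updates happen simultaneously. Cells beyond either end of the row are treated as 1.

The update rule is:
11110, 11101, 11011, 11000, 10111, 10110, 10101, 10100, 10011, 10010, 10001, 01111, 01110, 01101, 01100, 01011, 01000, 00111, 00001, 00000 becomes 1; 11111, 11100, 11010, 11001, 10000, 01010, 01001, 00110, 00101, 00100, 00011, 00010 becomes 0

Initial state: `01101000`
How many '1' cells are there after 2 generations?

7

11101110
01111111
count of 1: 7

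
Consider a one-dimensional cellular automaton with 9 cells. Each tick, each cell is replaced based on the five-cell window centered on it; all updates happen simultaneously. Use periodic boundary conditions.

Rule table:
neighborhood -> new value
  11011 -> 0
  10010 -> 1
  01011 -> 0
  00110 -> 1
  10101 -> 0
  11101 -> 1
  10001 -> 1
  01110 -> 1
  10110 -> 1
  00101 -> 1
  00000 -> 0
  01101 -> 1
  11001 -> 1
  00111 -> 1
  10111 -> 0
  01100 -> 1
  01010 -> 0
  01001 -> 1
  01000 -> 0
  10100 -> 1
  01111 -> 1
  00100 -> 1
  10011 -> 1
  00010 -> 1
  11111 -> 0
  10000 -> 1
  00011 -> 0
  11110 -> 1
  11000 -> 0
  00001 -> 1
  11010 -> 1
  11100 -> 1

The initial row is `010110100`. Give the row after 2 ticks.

tick 1: 110111101
tick 2: 110011100

110011100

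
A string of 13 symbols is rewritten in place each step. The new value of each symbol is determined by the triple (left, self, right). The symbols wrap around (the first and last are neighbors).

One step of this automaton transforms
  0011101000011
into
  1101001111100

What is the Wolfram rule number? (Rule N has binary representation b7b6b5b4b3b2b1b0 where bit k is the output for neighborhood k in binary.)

151

position 3: 111 → 1  (bit 7 = 1)
position 4: 110 → 0  (bit 6 = 0)
position 5: 101 → 0  (bit 5 = 0)
position 0: 100 → 1  (bit 4 = 1)
position 2: 011 → 0  (bit 3 = 0)
position 6: 010 → 1  (bit 2 = 1)
position 1: 001 → 1  (bit 1 = 1)
position 8: 000 → 1  (bit 0 = 1)
bits b7..b0 = 10010111 = 151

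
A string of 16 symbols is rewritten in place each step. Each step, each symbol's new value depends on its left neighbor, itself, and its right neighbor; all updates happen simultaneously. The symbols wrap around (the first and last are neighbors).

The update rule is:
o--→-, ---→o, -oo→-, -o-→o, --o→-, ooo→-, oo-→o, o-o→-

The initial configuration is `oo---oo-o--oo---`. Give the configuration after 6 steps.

-o-o--o-o---o-o-
-o-o--o-o-o-o-o-
-o-o--o-o-o-o-o-  (fixed point — unchanged through step 6)

-o-o--o-o-o-o-o-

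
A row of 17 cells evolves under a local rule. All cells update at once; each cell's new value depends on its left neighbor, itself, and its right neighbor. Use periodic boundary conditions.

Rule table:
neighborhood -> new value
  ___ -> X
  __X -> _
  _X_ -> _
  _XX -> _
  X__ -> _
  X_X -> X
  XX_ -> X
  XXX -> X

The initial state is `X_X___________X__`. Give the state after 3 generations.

_X__XXXXXXXXX____
_____XXXXXXXX_XXX
_XXX__XXXXXXXX_XX

_XXX__XXXXXXXX_XX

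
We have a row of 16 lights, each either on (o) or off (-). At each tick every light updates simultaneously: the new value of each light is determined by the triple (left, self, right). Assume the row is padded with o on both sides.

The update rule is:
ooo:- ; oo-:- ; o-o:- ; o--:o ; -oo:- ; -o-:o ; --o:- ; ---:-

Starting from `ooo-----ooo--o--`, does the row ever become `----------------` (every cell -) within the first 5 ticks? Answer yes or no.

---o-------o-oo-
o--oo------o----
-o---o-----oo---
-oo--oo------o--
---o---o-----oo-
tick 5 is ---o---o-----oo-, still not uniform -

no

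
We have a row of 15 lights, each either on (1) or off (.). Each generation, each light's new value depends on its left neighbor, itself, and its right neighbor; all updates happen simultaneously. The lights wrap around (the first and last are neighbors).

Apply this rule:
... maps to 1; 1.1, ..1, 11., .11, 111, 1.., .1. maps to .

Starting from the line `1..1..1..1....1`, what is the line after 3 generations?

...........11..

generation 1: ...........11..
generation 2: 1111111111....1
generation 3: ...........11..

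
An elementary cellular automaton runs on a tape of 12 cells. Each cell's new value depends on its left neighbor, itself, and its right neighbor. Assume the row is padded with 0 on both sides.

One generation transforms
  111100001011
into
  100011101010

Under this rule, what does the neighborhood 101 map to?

At position 9 the neighborhood is 101; the next row has 0 there.

0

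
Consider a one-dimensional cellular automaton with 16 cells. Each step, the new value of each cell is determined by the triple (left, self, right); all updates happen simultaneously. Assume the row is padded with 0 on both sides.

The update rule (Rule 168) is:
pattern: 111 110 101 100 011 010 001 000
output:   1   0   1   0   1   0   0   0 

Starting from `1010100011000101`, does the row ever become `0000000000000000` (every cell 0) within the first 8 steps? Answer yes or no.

yes

0101000010000010
0010000000000000
0000000000000000
all cells are 0 at step 3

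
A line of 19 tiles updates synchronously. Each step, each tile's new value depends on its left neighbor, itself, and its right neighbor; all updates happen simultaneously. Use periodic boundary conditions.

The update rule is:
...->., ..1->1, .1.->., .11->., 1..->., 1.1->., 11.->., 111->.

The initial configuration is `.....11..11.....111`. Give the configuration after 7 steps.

....1...1......1...
...1...1......1....
..1...1......1.....
.1...1......1......
1...1......1.......
...1......1.......1
..1......1.......1.

..1......1.......1.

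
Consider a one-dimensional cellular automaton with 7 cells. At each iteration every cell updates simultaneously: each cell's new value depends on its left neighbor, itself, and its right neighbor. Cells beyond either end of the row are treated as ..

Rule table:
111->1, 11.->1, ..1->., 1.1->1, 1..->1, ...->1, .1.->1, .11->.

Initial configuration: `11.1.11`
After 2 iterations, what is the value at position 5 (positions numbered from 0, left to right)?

1

.1111.1
..11111
position 5 holds 1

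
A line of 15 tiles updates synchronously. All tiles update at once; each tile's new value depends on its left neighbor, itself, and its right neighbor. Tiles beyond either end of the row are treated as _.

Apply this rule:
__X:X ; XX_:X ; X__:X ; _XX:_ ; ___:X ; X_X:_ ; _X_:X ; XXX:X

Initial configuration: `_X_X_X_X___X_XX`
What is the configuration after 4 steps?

XX_X_X_XXXXX__X
_X_X_X__XXXXXXX
XX_X_XXX_XXXXXX
_X_X__XX__XXXXX

_X_X__XX__XXXXX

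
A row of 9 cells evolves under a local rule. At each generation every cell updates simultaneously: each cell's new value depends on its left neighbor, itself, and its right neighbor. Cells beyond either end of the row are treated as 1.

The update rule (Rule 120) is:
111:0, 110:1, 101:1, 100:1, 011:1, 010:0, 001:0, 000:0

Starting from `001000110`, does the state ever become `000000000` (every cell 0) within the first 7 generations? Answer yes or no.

generation 1: 100100111
generation 2: 110010100
generation 3: 011001010
generation 4: 111100101
generation 5: 000110011
generation 6: 100111010
generation 7: 110101101
generation 7 is 110101101, still not uniform 0

no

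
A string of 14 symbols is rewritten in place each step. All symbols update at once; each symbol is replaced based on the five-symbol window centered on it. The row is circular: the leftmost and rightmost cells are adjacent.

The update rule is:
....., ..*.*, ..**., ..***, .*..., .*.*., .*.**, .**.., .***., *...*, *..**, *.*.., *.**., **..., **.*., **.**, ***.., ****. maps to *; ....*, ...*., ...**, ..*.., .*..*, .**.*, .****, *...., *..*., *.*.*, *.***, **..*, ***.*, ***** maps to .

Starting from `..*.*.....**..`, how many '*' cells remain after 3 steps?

6

..****.*..***.
*.*.*.**.*****
.*.*.**.*....*
count of *: 6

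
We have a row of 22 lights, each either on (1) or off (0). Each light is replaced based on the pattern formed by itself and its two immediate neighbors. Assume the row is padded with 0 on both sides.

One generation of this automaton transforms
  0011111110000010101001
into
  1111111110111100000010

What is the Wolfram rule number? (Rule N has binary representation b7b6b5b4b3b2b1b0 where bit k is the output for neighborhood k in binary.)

position 3: 111 → 1  (bit 7 = 1)
position 8: 110 → 1  (bit 6 = 1)
position 15: 101 → 0  (bit 5 = 0)
position 9: 100 → 0  (bit 4 = 0)
position 2: 011 → 1  (bit 3 = 1)
position 14: 010 → 0  (bit 2 = 0)
position 1: 001 → 1  (bit 1 = 1)
position 0: 000 → 1  (bit 0 = 1)
bits b7..b0 = 11001011 = 203

203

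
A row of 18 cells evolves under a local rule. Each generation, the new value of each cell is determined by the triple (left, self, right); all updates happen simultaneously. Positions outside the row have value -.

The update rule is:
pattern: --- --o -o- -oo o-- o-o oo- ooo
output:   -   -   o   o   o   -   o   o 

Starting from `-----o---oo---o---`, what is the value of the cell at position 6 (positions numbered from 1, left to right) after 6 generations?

o

-----oo--ooo--oo--
-----ooo-oooo-ooo-
-----ooo-oooo-oooo
-----ooo-oooo-oooo  (fixed point — unchanged through generation 6)
position 6 holds o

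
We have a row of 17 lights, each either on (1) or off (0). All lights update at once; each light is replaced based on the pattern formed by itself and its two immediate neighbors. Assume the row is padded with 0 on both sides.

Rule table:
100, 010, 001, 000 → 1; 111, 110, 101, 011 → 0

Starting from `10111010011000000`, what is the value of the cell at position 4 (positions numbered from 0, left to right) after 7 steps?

10000011100111111
11111100011000000
00000011100111111
11111100011000000  (repeats step 2; period 2)
step 7: 00000011100111111
position 4 holds 0

0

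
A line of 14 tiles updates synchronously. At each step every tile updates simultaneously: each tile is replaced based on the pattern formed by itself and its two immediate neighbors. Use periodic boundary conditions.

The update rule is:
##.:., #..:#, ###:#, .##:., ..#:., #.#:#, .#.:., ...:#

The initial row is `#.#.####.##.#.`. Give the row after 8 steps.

.#..#.#.#.#..#

.#.#.##.#..#.#
#.#.#..#.#..#.
.#.#.#..#.#..#
#.#.#.#..#.#..
.#.#.#.#..#.#.
..#.#.#.#..#.#
#..#.#.#.#..#.
.#..#.#.#.#..#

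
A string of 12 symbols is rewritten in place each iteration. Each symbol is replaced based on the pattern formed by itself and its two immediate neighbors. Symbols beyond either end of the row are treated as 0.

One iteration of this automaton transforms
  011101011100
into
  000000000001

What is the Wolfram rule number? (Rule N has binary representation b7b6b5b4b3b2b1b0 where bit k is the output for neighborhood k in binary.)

position 2: 111 → 0  (bit 7 = 0)
position 3: 110 → 0  (bit 6 = 0)
position 4: 101 → 0  (bit 5 = 0)
position 10: 100 → 0  (bit 4 = 0)
position 1: 011 → 0  (bit 3 = 0)
position 5: 010 → 0  (bit 2 = 0)
position 0: 001 → 0  (bit 1 = 0)
position 11: 000 → 1  (bit 0 = 1)
bits b7..b0 = 00000001 = 1

1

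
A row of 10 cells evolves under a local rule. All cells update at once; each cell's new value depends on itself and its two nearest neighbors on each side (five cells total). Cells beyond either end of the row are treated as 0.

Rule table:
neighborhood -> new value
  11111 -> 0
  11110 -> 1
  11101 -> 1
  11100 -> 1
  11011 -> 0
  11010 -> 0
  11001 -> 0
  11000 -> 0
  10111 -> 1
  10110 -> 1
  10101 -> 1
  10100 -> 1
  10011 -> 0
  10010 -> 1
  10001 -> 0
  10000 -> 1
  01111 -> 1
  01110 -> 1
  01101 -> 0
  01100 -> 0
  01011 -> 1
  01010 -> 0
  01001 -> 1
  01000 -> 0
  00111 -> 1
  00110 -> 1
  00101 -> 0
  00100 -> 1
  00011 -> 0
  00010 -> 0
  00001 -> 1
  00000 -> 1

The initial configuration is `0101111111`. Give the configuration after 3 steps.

0111100010

0011100011
1011100010
0111100010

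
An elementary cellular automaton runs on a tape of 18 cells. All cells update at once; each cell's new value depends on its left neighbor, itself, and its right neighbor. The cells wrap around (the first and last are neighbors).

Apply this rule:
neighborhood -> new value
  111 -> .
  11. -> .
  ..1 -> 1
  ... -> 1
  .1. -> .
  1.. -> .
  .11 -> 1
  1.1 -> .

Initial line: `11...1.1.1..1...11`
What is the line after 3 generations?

...11......1..111.
1111..11111..11...
1....11.....11..11

1....11.....11..11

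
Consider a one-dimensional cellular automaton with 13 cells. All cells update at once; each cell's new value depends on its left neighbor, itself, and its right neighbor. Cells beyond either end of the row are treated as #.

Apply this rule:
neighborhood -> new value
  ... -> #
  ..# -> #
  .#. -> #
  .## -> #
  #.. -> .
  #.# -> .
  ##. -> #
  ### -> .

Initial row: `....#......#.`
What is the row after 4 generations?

generation 1: .####.######.
generation 2: .#..#.#....#.
generation 3: .#.##.#.####.
generation 4: .#.##.#.#..#.

.#.##.#.#..#.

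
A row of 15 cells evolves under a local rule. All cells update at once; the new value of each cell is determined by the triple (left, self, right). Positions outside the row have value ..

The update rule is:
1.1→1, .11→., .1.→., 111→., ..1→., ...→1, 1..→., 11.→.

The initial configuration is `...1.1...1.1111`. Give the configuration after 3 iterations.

11..1..1..1....
............111
11111111111....

11111111111....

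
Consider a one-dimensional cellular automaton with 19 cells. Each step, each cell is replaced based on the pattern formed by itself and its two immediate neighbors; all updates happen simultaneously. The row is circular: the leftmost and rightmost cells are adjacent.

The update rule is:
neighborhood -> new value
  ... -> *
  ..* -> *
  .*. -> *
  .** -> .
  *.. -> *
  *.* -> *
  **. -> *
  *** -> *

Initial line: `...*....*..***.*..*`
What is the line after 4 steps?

step 1: ***********.*******
step 2: ************.******
step 3: *************.*****
step 4: **************.****

**************.****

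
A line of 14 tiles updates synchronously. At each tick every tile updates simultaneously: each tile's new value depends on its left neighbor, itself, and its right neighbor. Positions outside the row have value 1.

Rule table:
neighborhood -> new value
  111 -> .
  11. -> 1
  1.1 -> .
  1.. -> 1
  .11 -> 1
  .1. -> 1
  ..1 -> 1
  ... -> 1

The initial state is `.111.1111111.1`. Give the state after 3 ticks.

.1.1.1.....1.1
.1.1.1111111.1
.1.1.1.....1.1

.1.1.1.....1.1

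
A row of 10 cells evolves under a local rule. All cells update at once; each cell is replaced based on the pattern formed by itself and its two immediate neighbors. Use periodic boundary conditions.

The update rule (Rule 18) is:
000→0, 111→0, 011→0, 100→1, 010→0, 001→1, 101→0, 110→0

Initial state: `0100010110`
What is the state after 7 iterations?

0000101101

iteration 1: 1010100001
iteration 2: 0000010010
iteration 3: 0000101101
iteration 4: 1001000000
iteration 5: 0110100001
iteration 6: 0000010010  (repeats iteration 2; period 4)
iteration 7: 0000101101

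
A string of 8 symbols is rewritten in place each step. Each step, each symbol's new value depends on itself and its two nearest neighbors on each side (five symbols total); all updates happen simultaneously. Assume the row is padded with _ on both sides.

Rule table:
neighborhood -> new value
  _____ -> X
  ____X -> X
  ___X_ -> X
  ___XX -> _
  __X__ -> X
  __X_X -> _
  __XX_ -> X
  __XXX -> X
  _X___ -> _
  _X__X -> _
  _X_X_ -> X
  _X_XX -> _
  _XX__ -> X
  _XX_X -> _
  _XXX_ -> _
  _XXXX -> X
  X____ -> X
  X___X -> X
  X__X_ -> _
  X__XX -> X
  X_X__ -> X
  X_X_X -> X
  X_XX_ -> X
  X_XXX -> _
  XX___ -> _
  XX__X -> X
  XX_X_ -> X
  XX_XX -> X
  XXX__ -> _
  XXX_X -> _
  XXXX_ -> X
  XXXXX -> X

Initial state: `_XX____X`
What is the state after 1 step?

_XX_XXXX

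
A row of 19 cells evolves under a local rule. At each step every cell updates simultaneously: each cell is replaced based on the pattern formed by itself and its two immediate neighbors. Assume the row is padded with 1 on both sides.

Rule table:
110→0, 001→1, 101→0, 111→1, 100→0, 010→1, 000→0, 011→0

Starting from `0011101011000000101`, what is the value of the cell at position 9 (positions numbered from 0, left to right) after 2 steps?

0101001000000001100
0101011000000010001
position 9 holds 0

0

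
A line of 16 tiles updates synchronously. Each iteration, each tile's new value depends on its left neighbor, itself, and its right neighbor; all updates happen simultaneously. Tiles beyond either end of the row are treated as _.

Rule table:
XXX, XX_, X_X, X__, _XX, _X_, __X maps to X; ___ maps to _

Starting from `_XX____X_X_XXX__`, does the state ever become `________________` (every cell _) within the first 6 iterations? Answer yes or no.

XXXX__XXXXXXXXX_
XXXXXXXXXXXXXXXX
XXXXXXXXXXXXXXXX  (fixed point — unchanged through iteration 6)
iteration 6 is XXXXXXXXXXXXXXXX, still not uniform _

no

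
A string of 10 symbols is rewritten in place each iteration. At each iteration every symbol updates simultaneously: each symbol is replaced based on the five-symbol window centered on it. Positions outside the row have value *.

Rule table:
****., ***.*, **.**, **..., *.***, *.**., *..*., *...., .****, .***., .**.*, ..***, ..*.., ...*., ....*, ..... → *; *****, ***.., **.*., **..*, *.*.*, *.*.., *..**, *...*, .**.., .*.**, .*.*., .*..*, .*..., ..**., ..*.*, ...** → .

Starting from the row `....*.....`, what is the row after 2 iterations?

iteration 1: *****.***.
iteration 2: ...*******

...*******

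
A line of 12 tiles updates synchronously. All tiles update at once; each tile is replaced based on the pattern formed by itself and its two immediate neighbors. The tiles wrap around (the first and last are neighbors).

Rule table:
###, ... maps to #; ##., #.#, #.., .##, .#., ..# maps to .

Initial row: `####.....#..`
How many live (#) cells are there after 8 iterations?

.##..###....
......#..###
.####.....#.
..##..###...
#......#..##
..####.....#
...##..###..
##......#..#
count of #: 4

4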